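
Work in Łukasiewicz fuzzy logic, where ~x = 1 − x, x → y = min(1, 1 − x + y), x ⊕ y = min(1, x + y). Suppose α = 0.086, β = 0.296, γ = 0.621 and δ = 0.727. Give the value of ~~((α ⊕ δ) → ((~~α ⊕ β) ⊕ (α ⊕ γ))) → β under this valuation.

α ⊕ δ = min(1, 0.086 + 0.727) = min(1, 0.813) = 0.813
~α = 1 − 0.086 = 0.914
~~α = 1 − 0.914 = 0.086
~~α ⊕ β = min(1, 0.086 + 0.296) = min(1, 0.382) = 0.382
α ⊕ γ = min(1, 0.086 + 0.621) = min(1, 0.707) = 0.707
(~~α ⊕ β) ⊕ (α ⊕ γ) = min(1, 0.382 + 0.707) = min(1, 1.089) = 1.000
(α ⊕ δ) → ((~~α ⊕ β) ⊕ (α ⊕ γ)) = min(1, 1 − 0.813 + 1.000) = min(1, 1.187) = 1.000
~((α ⊕ δ) → ((~~α ⊕ β) ⊕ (α ⊕ γ))) = 1 − 1.000 = 0.000
~~((α ⊕ δ) → ((~~α ⊕ β) ⊕ (α ⊕ γ))) = 1 − 0.000 = 1.000
~~((α ⊕ δ) → ((~~α ⊕ β) ⊕ (α ⊕ γ))) → β = min(1, 1 − 1.000 + 0.296) = min(1, 0.296) = 0.296

0.296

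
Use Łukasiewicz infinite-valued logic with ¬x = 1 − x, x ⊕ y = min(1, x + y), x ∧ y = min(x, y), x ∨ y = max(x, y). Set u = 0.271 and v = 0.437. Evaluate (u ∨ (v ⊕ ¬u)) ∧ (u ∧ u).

0.271

¬u = 1 − 0.271 = 0.729
v ⊕ ¬u = min(1, 0.437 + 0.729) = min(1, 1.166) = 1.000
u ∨ (v ⊕ ¬u) = max(0.271, 1.000) = 1.000
u ∧ u = min(0.271, 0.271) = 0.271
(u ∨ (v ⊕ ¬u)) ∧ (u ∧ u) = min(1.000, 0.271) = 0.271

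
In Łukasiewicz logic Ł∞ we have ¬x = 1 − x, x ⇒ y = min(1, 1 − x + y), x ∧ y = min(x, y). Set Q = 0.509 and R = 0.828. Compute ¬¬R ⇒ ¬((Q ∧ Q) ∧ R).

0.663

¬R = 1 − 0.828 = 0.172
¬¬R = 1 − 0.172 = 0.828
Q ∧ Q = min(0.509, 0.509) = 0.509
(Q ∧ Q) ∧ R = min(0.509, 0.828) = 0.509
¬((Q ∧ Q) ∧ R) = 1 − 0.509 = 0.491
¬¬R ⇒ ¬((Q ∧ Q) ∧ R) = min(1, 1 − 0.828 + 0.491) = min(1, 0.663) = 0.663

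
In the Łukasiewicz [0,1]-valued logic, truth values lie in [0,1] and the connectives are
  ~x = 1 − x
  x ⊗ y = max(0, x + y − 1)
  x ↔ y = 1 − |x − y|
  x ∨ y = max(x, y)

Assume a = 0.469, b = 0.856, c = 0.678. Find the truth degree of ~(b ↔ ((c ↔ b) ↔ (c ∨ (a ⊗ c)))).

c ↔ b = 1 − |0.678 − 0.856| = 1 − 0.178 = 0.822
a ⊗ c = max(0, 0.469 + 0.678 − 1) = max(0, 0.147) = 0.147
c ∨ (a ⊗ c) = max(0.678, 0.147) = 0.678
(c ↔ b) ↔ (c ∨ (a ⊗ c)) = 1 − |0.822 − 0.678| = 1 − 0.144 = 0.856
b ↔ ((c ↔ b) ↔ (c ∨ (a ⊗ c))) = 1 − |0.856 − 0.856| = 1 − 0.000 = 1.000
~(b ↔ ((c ↔ b) ↔ (c ∨ (a ⊗ c)))) = 1 − 1.000 = 0.000

0.000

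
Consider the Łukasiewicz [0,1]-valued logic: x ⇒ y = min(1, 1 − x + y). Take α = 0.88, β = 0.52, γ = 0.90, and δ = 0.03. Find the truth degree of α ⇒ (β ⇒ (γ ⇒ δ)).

γ ⇒ δ = min(1, 1 − 0.90 + 0.03) = min(1, 0.13) = 0.13
β ⇒ (γ ⇒ δ) = min(1, 1 − 0.52 + 0.13) = min(1, 0.61) = 0.61
α ⇒ (β ⇒ (γ ⇒ δ)) = min(1, 1 − 0.88 + 0.61) = min(1, 0.73) = 0.73

0.73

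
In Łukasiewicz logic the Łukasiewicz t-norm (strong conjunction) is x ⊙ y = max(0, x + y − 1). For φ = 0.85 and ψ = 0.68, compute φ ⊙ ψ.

φ ⊙ ψ = max(0, 0.85 + 0.68 − 1) = max(0, 0.53) = 0.53
For comparison, the Gödel (minimum) t-norm min(x, y) would give 0.68.

0.53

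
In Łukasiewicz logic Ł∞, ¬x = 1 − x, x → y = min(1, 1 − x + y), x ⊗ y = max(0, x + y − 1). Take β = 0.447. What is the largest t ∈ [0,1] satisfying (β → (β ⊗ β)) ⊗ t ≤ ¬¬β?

0.894

β ⊗ β = max(0, 0.447 + 0.447 − 1) = max(0, -0.106) = 0.000
β → (β ⊗ β) = min(1, 1 − 0.447 + 0.000) = min(1, 0.553) = 0.553
So the left factor is β → (β ⊗ β) = 0.553.
¬β = 1 − 0.447 = 0.553
¬¬β = 1 − 0.553 = 0.447
So the right-hand bound is ¬¬β = 0.447.
The residuum of the Łukasiewicz t-norm gives the supremum: min(1, 1 − 0.553 + 0.447).
1 − 0.553 + 0.447 = 0.894, so t = min(1, 0.894) = 0.894.
Check: 0.553 ⊗ 0.894 = max(0, 0.447) = 0.447 ≤ 0.447.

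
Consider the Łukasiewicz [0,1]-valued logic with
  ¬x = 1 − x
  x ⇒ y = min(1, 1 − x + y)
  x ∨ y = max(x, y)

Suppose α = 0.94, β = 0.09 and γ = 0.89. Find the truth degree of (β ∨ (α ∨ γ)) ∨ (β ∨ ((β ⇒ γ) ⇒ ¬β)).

0.94

α ∨ γ = max(0.94, 0.89) = 0.94
β ∨ (α ∨ γ) = max(0.09, 0.94) = 0.94
β ⇒ γ = min(1, 1 − 0.09 + 0.89) = min(1, 1.80) = 1.00
¬β = 1 − 0.09 = 0.91
(β ⇒ γ) ⇒ ¬β = min(1, 1 − 1.00 + 0.91) = min(1, 0.91) = 0.91
β ∨ ((β ⇒ γ) ⇒ ¬β) = max(0.09, 0.91) = 0.91
(β ∨ (α ∨ γ)) ∨ (β ∨ ((β ⇒ γ) ⇒ ¬β)) = max(0.94, 0.91) = 0.94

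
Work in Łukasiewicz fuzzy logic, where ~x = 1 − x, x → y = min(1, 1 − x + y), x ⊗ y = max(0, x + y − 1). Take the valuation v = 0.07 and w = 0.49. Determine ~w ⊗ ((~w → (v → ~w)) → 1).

~w = 1 − 0.49 = 0.51
v → ~w = min(1, 1 − 0.07 + 0.51) = min(1, 1.44) = 1.00
~w → (v → ~w) = min(1, 1 − 0.51 + 1.00) = min(1, 1.49) = 1.00
(~w → (v → ~w)) → 1 = min(1, 1 − 1.00 + 1.00) = min(1, 1.00) = 1.00
~w ⊗ ((~w → (v → ~w)) → 1) = max(0, 0.51 + 1.00 − 1) = max(0, 0.51) = 0.51

0.51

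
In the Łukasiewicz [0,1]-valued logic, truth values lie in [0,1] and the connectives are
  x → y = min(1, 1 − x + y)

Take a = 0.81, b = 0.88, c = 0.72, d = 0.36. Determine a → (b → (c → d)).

0.95

c → d = min(1, 1 − 0.72 + 0.36) = min(1, 0.64) = 0.64
b → (c → d) = min(1, 1 − 0.88 + 0.64) = min(1, 0.76) = 0.76
a → (b → (c → d)) = min(1, 1 − 0.81 + 0.76) = min(1, 0.95) = 0.95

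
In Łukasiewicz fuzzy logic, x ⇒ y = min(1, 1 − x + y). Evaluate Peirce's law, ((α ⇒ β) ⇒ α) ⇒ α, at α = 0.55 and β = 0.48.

0.93

α ⇒ β = min(1, 1 − 0.55 + 0.48) = min(1, 0.93) = 0.93
(α ⇒ β) ⇒ α = min(1, 1 − 0.93 + 0.55) = min(1, 0.62) = 0.62
((α ⇒ β) ⇒ α) ⇒ α = min(1, 1 − 0.62 + 0.55) = min(1, 0.93) = 0.93
(The value 0.93 < 1 shows this instance is not satisfied; not a Ł∞-tautology in general.)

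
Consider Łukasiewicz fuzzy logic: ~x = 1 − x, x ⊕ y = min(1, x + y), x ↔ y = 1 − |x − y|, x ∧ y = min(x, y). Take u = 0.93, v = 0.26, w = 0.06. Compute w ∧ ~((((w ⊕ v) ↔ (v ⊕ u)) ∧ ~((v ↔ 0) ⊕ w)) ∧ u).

0.06

w ⊕ v = min(1, 0.06 + 0.26) = min(1, 0.32) = 0.32
v ⊕ u = min(1, 0.26 + 0.93) = min(1, 1.19) = 1.00
(w ⊕ v) ↔ (v ⊕ u) = 1 − |0.32 − 1.00| = 1 − 0.68 = 0.32
v ↔ 0 = 1 − |0.26 − 0.00| = 1 − 0.26 = 0.74
(v ↔ 0) ⊕ w = min(1, 0.74 + 0.06) = min(1, 0.80) = 0.80
~((v ↔ 0) ⊕ w) = 1 − 0.80 = 0.20
((w ⊕ v) ↔ (v ⊕ u)) ∧ ~((v ↔ 0) ⊕ w) = min(0.32, 0.20) = 0.20
(((w ⊕ v) ↔ (v ⊕ u)) ∧ ~((v ↔ 0) ⊕ w)) ∧ u = min(0.20, 0.93) = 0.20
~((((w ⊕ v) ↔ (v ⊕ u)) ∧ ~((v ↔ 0) ⊕ w)) ∧ u) = 1 − 0.20 = 0.80
w ∧ ~((((w ⊕ v) ↔ (v ⊕ u)) ∧ ~((v ↔ 0) ⊕ w)) ∧ u) = min(0.06, 0.80) = 0.06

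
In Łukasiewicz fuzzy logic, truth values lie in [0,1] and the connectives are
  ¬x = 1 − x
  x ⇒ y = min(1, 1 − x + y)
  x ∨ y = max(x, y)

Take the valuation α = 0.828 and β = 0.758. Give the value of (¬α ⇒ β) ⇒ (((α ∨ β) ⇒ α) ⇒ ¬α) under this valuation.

¬α = 1 − 0.828 = 0.172
¬α ⇒ β = min(1, 1 − 0.172 + 0.758) = min(1, 1.586) = 1.000
α ∨ β = max(0.828, 0.758) = 0.828
(α ∨ β) ⇒ α = min(1, 1 − 0.828 + 0.828) = min(1, 1.000) = 1.000
((α ∨ β) ⇒ α) ⇒ ¬α = min(1, 1 − 1.000 + 0.172) = min(1, 0.172) = 0.172
(¬α ⇒ β) ⇒ (((α ∨ β) ⇒ α) ⇒ ¬α) = min(1, 1 − 1.000 + 0.172) = min(1, 0.172) = 0.172

0.172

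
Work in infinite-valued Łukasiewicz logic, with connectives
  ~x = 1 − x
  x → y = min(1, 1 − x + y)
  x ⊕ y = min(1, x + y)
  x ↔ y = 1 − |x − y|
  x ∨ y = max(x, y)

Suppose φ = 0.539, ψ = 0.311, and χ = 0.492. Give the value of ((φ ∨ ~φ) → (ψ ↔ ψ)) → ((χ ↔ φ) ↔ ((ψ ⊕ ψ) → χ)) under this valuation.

~φ = 1 − 0.539 = 0.461
φ ∨ ~φ = max(0.539, 0.461) = 0.539
ψ ↔ ψ = 1 − |0.311 − 0.311| = 1 − 0.000 = 1.000
(φ ∨ ~φ) → (ψ ↔ ψ) = min(1, 1 − 0.539 + 1.000) = min(1, 1.461) = 1.000
χ ↔ φ = 1 − |0.492 − 0.539| = 1 − 0.047 = 0.953
ψ ⊕ ψ = min(1, 0.311 + 0.311) = min(1, 0.622) = 0.622
(ψ ⊕ ψ) → χ = min(1, 1 − 0.622 + 0.492) = min(1, 0.870) = 0.870
(χ ↔ φ) ↔ ((ψ ⊕ ψ) → χ) = 1 − |0.953 − 0.870| = 1 − 0.083 = 0.917
((φ ∨ ~φ) → (ψ ↔ ψ)) → ((χ ↔ φ) ↔ ((ψ ⊕ ψ) → χ)) = min(1, 1 − 1.000 + 0.917) = min(1, 0.917) = 0.917

0.917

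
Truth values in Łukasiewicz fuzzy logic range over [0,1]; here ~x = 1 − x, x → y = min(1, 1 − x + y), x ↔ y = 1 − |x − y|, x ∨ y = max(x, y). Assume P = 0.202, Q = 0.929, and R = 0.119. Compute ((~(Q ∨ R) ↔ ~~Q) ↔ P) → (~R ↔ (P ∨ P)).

0.381

Q ∨ R = max(0.929, 0.119) = 0.929
~(Q ∨ R) = 1 − 0.929 = 0.071
~Q = 1 − 0.929 = 0.071
~~Q = 1 − 0.071 = 0.929
~(Q ∨ R) ↔ ~~Q = 1 − |0.071 − 0.929| = 1 − 0.858 = 0.142
(~(Q ∨ R) ↔ ~~Q) ↔ P = 1 − |0.142 − 0.202| = 1 − 0.060 = 0.940
~R = 1 − 0.119 = 0.881
P ∨ P = max(0.202, 0.202) = 0.202
~R ↔ (P ∨ P) = 1 − |0.881 − 0.202| = 1 − 0.679 = 0.321
((~(Q ∨ R) ↔ ~~Q) ↔ P) → (~R ↔ (P ∨ P)) = min(1, 1 − 0.940 + 0.321) = min(1, 0.381) = 0.381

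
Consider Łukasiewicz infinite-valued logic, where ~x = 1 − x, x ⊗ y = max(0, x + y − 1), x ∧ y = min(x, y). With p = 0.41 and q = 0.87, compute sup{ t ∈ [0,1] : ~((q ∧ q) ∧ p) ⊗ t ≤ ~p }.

1.00

q ∧ q = min(0.87, 0.87) = 0.87
(q ∧ q) ∧ p = min(0.87, 0.41) = 0.41
~((q ∧ q) ∧ p) = 1 − 0.41 = 0.59
So the left factor is ~((q ∧ q) ∧ p) = 0.59.
~p = 1 − 0.41 = 0.59
So the right-hand bound is ~p = 0.59.
The residuum of the Łukasiewicz t-norm gives the supremum: min(1, 1 − 0.59 + 0.59).
1 − 0.59 + 0.59 = 1.00, so t = min(1, 1.00) = 1.00.
Check: 0.59 ⊗ 1.00 = max(0, 0.59) = 0.59 ≤ 0.59.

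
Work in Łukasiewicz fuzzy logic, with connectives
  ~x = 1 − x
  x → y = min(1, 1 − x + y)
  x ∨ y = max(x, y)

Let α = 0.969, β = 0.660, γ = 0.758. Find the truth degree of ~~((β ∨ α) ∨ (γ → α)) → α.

0.969

β ∨ α = max(0.660, 0.969) = 0.969
γ → α = min(1, 1 − 0.758 + 0.969) = min(1, 1.211) = 1.000
(β ∨ α) ∨ (γ → α) = max(0.969, 1.000) = 1.000
~((β ∨ α) ∨ (γ → α)) = 1 − 1.000 = 0.000
~~((β ∨ α) ∨ (γ → α)) = 1 − 0.000 = 1.000
~~((β ∨ α) ∨ (γ → α)) → α = min(1, 1 − 1.000 + 0.969) = min(1, 0.969) = 0.969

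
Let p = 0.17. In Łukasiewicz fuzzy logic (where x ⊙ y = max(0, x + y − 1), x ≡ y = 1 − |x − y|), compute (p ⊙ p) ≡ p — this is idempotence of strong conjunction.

0.83

p ⊙ p = max(0, 0.17 + 0.17 − 1) = max(0, -0.66) = 0.00
(p ⊙ p) ≡ p = 1 − |0.00 − 0.17| = 1 − 0.17 = 0.83
(The value 0.83 < 1 shows this instance is not satisfied; fails in Ł∞ since a ⊗ a = max(0, 2a−1) ≠ a in general.)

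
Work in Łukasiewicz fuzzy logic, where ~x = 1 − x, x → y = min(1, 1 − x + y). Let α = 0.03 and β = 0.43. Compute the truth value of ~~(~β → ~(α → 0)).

~β = 1 − 0.43 = 0.57
α → 0 = min(1, 1 − 0.03 + 0.00) = min(1, 0.97) = 0.97
~(α → 0) = 1 − 0.97 = 0.03
~β → ~(α → 0) = min(1, 1 − 0.57 + 0.03) = min(1, 0.46) = 0.46
~(~β → ~(α → 0)) = 1 − 0.46 = 0.54
~~(~β → ~(α → 0)) = 1 − 0.54 = 0.46

0.46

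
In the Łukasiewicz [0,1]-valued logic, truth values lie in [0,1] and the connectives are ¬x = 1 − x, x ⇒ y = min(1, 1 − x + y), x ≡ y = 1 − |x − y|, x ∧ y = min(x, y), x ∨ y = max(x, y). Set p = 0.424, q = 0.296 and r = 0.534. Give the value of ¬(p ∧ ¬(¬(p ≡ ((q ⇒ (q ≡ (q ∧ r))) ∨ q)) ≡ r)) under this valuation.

0.958

q ∧ r = min(0.296, 0.534) = 0.296
q ≡ (q ∧ r) = 1 − |0.296 − 0.296| = 1 − 0.000 = 1.000
q ⇒ (q ≡ (q ∧ r)) = min(1, 1 − 0.296 + 1.000) = min(1, 1.704) = 1.000
(q ⇒ (q ≡ (q ∧ r))) ∨ q = max(1.000, 0.296) = 1.000
p ≡ ((q ⇒ (q ≡ (q ∧ r))) ∨ q) = 1 − |0.424 − 1.000| = 1 − 0.576 = 0.424
¬(p ≡ ((q ⇒ (q ≡ (q ∧ r))) ∨ q)) = 1 − 0.424 = 0.576
¬(p ≡ ((q ⇒ (q ≡ (q ∧ r))) ∨ q)) ≡ r = 1 − |0.576 − 0.534| = 1 − 0.042 = 0.958
¬(¬(p ≡ ((q ⇒ (q ≡ (q ∧ r))) ∨ q)) ≡ r) = 1 − 0.958 = 0.042
p ∧ ¬(¬(p ≡ ((q ⇒ (q ≡ (q ∧ r))) ∨ q)) ≡ r) = min(0.424, 0.042) = 0.042
¬(p ∧ ¬(¬(p ≡ ((q ⇒ (q ≡ (q ∧ r))) ∨ q)) ≡ r)) = 1 − 0.042 = 0.958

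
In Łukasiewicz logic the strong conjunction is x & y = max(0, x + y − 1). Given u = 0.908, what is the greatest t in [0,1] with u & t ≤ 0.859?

The residuum of the Łukasiewicz t-norm gives the supremum: min(1, 1 − 0.908 + 0.859).
1 − 0.908 + 0.859 = 0.951, so t = min(1, 0.951) = 0.951.
Check: 0.908 & 0.951 = max(0, 0.859) = 0.859 ≤ 0.859.

0.951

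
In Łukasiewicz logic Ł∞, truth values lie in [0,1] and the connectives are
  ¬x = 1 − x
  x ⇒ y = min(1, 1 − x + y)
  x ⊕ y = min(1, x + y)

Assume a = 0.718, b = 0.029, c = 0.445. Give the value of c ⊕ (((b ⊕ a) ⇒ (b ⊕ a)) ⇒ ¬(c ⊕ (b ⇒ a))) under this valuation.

b ⊕ a = min(1, 0.029 + 0.718) = min(1, 0.747) = 0.747
(b ⊕ a) ⇒ (b ⊕ a) = min(1, 1 − 0.747 + 0.747) = min(1, 1.000) = 1.000
b ⇒ a = min(1, 1 − 0.029 + 0.718) = min(1, 1.689) = 1.000
c ⊕ (b ⇒ a) = min(1, 0.445 + 1.000) = min(1, 1.445) = 1.000
¬(c ⊕ (b ⇒ a)) = 1 − 1.000 = 0.000
((b ⊕ a) ⇒ (b ⊕ a)) ⇒ ¬(c ⊕ (b ⇒ a)) = min(1, 1 − 1.000 + 0.000) = min(1, 0.000) = 0.000
c ⊕ (((b ⊕ a) ⇒ (b ⊕ a)) ⇒ ¬(c ⊕ (b ⇒ a))) = min(1, 0.445 + 0.000) = min(1, 0.445) = 0.445

0.445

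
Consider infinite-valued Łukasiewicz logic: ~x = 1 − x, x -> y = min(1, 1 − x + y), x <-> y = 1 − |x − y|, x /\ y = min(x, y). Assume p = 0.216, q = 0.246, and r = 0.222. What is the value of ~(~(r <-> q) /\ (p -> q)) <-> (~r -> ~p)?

r <-> q = 1 − |0.222 − 0.246| = 1 − 0.024 = 0.976
~(r <-> q) = 1 − 0.976 = 0.024
p -> q = min(1, 1 − 0.216 + 0.246) = min(1, 1.030) = 1.000
~(r <-> q) /\ (p -> q) = min(0.024, 1.000) = 0.024
~(~(r <-> q) /\ (p -> q)) = 1 − 0.024 = 0.976
~r = 1 − 0.222 = 0.778
~p = 1 − 0.216 = 0.784
~r -> ~p = min(1, 1 − 0.778 + 0.784) = min(1, 1.006) = 1.000
~(~(r <-> q) /\ (p -> q)) <-> (~r -> ~p) = 1 − |0.976 − 1.000| = 1 − 0.024 = 0.976

0.976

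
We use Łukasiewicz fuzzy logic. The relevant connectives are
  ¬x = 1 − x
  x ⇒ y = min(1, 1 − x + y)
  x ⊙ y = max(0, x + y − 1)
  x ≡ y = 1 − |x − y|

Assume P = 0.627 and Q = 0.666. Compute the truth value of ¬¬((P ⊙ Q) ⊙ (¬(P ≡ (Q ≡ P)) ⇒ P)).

P ⊙ Q = max(0, 0.627 + 0.666 − 1) = max(0, 0.293) = 0.293
Q ≡ P = 1 − |0.666 − 0.627| = 1 − 0.039 = 0.961
P ≡ (Q ≡ P) = 1 − |0.627 − 0.961| = 1 − 0.334 = 0.666
¬(P ≡ (Q ≡ P)) = 1 − 0.666 = 0.334
¬(P ≡ (Q ≡ P)) ⇒ P = min(1, 1 − 0.334 + 0.627) = min(1, 1.293) = 1.000
(P ⊙ Q) ⊙ (¬(P ≡ (Q ≡ P)) ⇒ P) = max(0, 0.293 + 1.000 − 1) = max(0, 0.293) = 0.293
¬((P ⊙ Q) ⊙ (¬(P ≡ (Q ≡ P)) ⇒ P)) = 1 − 0.293 = 0.707
¬¬((P ⊙ Q) ⊙ (¬(P ≡ (Q ≡ P)) ⇒ P)) = 1 − 0.707 = 0.293

0.293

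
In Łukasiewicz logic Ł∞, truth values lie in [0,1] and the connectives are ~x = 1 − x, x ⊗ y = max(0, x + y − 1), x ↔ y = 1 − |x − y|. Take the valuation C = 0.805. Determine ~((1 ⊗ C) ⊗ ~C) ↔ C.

0.805

1 ⊗ C = max(0, 1.000 + 0.805 − 1) = max(0, 0.805) = 0.805
~C = 1 − 0.805 = 0.195
(1 ⊗ C) ⊗ ~C = max(0, 0.805 + 0.195 − 1) = max(0, 0.000) = 0.000
~((1 ⊗ C) ⊗ ~C) = 1 − 0.000 = 1.000
~((1 ⊗ C) ⊗ ~C) ↔ C = 1 − |1.000 − 0.805| = 1 − 0.195 = 0.805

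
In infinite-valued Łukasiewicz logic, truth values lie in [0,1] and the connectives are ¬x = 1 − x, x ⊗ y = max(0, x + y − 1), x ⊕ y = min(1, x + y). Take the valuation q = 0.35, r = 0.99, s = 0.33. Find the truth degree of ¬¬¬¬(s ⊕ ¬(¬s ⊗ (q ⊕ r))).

¬s = 1 − 0.33 = 0.67
q ⊕ r = min(1, 0.35 + 0.99) = min(1, 1.34) = 1.00
¬s ⊗ (q ⊕ r) = max(0, 0.67 + 1.00 − 1) = max(0, 0.67) = 0.67
¬(¬s ⊗ (q ⊕ r)) = 1 − 0.67 = 0.33
s ⊕ ¬(¬s ⊗ (q ⊕ r)) = min(1, 0.33 + 0.33) = min(1, 0.66) = 0.66
¬(s ⊕ ¬(¬s ⊗ (q ⊕ r))) = 1 − 0.66 = 0.34
¬¬(s ⊕ ¬(¬s ⊗ (q ⊕ r))) = 1 − 0.34 = 0.66
¬¬¬(s ⊕ ¬(¬s ⊗ (q ⊕ r))) = 1 − 0.66 = 0.34
¬¬¬¬(s ⊕ ¬(¬s ⊗ (q ⊕ r))) = 1 − 0.34 = 0.66

0.66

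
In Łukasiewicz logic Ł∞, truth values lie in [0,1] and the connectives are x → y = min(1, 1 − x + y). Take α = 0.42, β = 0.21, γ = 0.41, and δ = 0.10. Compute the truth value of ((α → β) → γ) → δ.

α → β = min(1, 1 − 0.42 + 0.21) = min(1, 0.79) = 0.79
(α → β) → γ = min(1, 1 − 0.79 + 0.41) = min(1, 0.62) = 0.62
((α → β) → γ) → δ = min(1, 1 − 0.62 + 0.10) = min(1, 0.48) = 0.48

0.48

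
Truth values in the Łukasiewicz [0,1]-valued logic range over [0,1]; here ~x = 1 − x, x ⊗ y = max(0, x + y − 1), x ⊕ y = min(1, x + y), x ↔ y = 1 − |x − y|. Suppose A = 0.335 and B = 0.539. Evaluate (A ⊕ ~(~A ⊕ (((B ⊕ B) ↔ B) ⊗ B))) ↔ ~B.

~A = 1 − 0.335 = 0.665
B ⊕ B = min(1, 0.539 + 0.539) = min(1, 1.078) = 1.000
(B ⊕ B) ↔ B = 1 − |1.000 − 0.539| = 1 − 0.461 = 0.539
((B ⊕ B) ↔ B) ⊗ B = max(0, 0.539 + 0.539 − 1) = max(0, 0.078) = 0.078
~A ⊕ (((B ⊕ B) ↔ B) ⊗ B) = min(1, 0.665 + 0.078) = min(1, 0.743) = 0.743
~(~A ⊕ (((B ⊕ B) ↔ B) ⊗ B)) = 1 − 0.743 = 0.257
A ⊕ ~(~A ⊕ (((B ⊕ B) ↔ B) ⊗ B)) = min(1, 0.335 + 0.257) = min(1, 0.592) = 0.592
~B = 1 − 0.539 = 0.461
(A ⊕ ~(~A ⊕ (((B ⊕ B) ↔ B) ⊗ B))) ↔ ~B = 1 − |0.592 − 0.461| = 1 − 0.131 = 0.869

0.869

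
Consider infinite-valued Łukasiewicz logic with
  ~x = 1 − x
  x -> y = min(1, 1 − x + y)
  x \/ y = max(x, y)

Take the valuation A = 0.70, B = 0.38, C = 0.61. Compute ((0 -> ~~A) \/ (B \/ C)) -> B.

~A = 1 − 0.70 = 0.30
~~A = 1 − 0.30 = 0.70
0 -> ~~A = min(1, 1 − 0.00 + 0.70) = min(1, 1.70) = 1.00
B \/ C = max(0.38, 0.61) = 0.61
(0 -> ~~A) \/ (B \/ C) = max(1.00, 0.61) = 1.00
((0 -> ~~A) \/ (B \/ C)) -> B = min(1, 1 − 1.00 + 0.38) = min(1, 0.38) = 0.38

0.38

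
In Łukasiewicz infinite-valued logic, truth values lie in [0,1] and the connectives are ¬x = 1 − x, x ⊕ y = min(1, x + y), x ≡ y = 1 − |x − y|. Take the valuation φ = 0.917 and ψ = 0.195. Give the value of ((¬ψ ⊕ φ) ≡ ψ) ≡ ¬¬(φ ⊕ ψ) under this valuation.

¬ψ = 1 − 0.195 = 0.805
¬ψ ⊕ φ = min(1, 0.805 + 0.917) = min(1, 1.722) = 1.000
(¬ψ ⊕ φ) ≡ ψ = 1 − |1.000 − 0.195| = 1 − 0.805 = 0.195
φ ⊕ ψ = min(1, 0.917 + 0.195) = min(1, 1.112) = 1.000
¬(φ ⊕ ψ) = 1 − 1.000 = 0.000
¬¬(φ ⊕ ψ) = 1 − 0.000 = 1.000
((¬ψ ⊕ φ) ≡ ψ) ≡ ¬¬(φ ⊕ ψ) = 1 − |0.195 − 1.000| = 1 − 0.805 = 0.195

0.195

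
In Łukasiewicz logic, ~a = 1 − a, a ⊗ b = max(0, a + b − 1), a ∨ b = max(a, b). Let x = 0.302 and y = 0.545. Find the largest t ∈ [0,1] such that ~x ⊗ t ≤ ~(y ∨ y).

0.757

~x = 1 − 0.302 = 0.698
So the left factor is ~x = 0.698.
y ∨ y = max(0.545, 0.545) = 0.545
~(y ∨ y) = 1 − 0.545 = 0.455
So the right-hand bound is ~(y ∨ y) = 0.455.
The residuum of the Łukasiewicz t-norm gives the supremum: min(1, 1 − 0.698 + 0.455).
1 − 0.698 + 0.455 = 0.757, so t = min(1, 0.757) = 0.757.
Check: 0.698 ⊗ 0.757 = max(0, 0.455) = 0.455 ≤ 0.455.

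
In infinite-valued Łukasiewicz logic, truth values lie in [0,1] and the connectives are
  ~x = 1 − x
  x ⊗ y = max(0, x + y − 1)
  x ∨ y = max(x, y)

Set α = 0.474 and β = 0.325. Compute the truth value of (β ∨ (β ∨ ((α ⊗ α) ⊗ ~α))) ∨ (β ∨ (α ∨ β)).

0.474

α ⊗ α = max(0, 0.474 + 0.474 − 1) = max(0, -0.052) = 0.000
~α = 1 − 0.474 = 0.526
(α ⊗ α) ⊗ ~α = max(0, 0.000 + 0.526 − 1) = max(0, -0.474) = 0.000
β ∨ ((α ⊗ α) ⊗ ~α) = max(0.325, 0.000) = 0.325
β ∨ (β ∨ ((α ⊗ α) ⊗ ~α)) = max(0.325, 0.325) = 0.325
α ∨ β = max(0.474, 0.325) = 0.474
β ∨ (α ∨ β) = max(0.325, 0.474) = 0.474
(β ∨ (β ∨ ((α ⊗ α) ⊗ ~α))) ∨ (β ∨ (α ∨ β)) = max(0.325, 0.474) = 0.474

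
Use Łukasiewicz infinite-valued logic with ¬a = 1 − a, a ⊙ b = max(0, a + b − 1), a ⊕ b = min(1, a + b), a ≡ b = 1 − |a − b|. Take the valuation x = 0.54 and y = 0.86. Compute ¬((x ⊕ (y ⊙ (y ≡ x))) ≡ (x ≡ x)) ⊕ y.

y ≡ x = 1 − |0.86 − 0.54| = 1 − 0.32 = 0.68
y ⊙ (y ≡ x) = max(0, 0.86 + 0.68 − 1) = max(0, 0.54) = 0.54
x ⊕ (y ⊙ (y ≡ x)) = min(1, 0.54 + 0.54) = min(1, 1.08) = 1.00
x ≡ x = 1 − |0.54 − 0.54| = 1 − 0.00 = 1.00
(x ⊕ (y ⊙ (y ≡ x))) ≡ (x ≡ x) = 1 − |1.00 − 1.00| = 1 − 0.00 = 1.00
¬((x ⊕ (y ⊙ (y ≡ x))) ≡ (x ≡ x)) = 1 − 1.00 = 0.00
¬((x ⊕ (y ⊙ (y ≡ x))) ≡ (x ≡ x)) ⊕ y = min(1, 0.00 + 0.86) = min(1, 0.86) = 0.86

0.86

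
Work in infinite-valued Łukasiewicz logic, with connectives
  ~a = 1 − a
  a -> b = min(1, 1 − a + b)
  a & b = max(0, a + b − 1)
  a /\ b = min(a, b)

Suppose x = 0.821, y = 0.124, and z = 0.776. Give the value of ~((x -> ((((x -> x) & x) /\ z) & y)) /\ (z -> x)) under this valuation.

0.821

x -> x = min(1, 1 − 0.821 + 0.821) = min(1, 1.000) = 1.000
(x -> x) & x = max(0, 1.000 + 0.821 − 1) = max(0, 0.821) = 0.821
((x -> x) & x) /\ z = min(0.821, 0.776) = 0.776
(((x -> x) & x) /\ z) & y = max(0, 0.776 + 0.124 − 1) = max(0, -0.100) = 0.000
x -> ((((x -> x) & x) /\ z) & y) = min(1, 1 − 0.821 + 0.000) = min(1, 0.179) = 0.179
z -> x = min(1, 1 − 0.776 + 0.821) = min(1, 1.045) = 1.000
(x -> ((((x -> x) & x) /\ z) & y)) /\ (z -> x) = min(0.179, 1.000) = 0.179
~((x -> ((((x -> x) & x) /\ z) & y)) /\ (z -> x)) = 1 − 0.179 = 0.821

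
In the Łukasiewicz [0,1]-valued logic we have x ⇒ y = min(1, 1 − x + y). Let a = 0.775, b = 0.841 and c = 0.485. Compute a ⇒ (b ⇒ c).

0.869

b ⇒ c = min(1, 1 − 0.841 + 0.485) = min(1, 0.644) = 0.644
a ⇒ (b ⇒ c) = min(1, 1 − 0.775 + 0.644) = min(1, 0.869) = 0.869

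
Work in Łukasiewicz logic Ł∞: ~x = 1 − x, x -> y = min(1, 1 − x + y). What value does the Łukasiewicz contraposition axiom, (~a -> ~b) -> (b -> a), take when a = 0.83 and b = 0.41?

1.00

~a = 1 − 0.83 = 0.17
~b = 1 − 0.41 = 0.59
~a -> ~b = min(1, 1 − 0.17 + 0.59) = min(1, 1.42) = 1.00
b -> a = min(1, 1 − 0.41 + 0.83) = min(1, 1.42) = 1.00
(~a -> ~b) -> (b -> a) = min(1, 1 − 1.00 + 1.00) = min(1, 1.00) = 1.00
(As expected: an axiom of Ł∞, always 1.)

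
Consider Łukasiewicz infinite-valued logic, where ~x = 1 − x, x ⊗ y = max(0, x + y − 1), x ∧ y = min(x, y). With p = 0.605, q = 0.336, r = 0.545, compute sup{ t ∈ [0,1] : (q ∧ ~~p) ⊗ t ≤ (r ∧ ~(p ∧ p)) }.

1.000

~p = 1 − 0.605 = 0.395
~~p = 1 − 0.395 = 0.605
q ∧ ~~p = min(0.336, 0.605) = 0.336
So the left factor is q ∧ ~~p = 0.336.
p ∧ p = min(0.605, 0.605) = 0.605
~(p ∧ p) = 1 − 0.605 = 0.395
r ∧ ~(p ∧ p) = min(0.545, 0.395) = 0.395
So the right-hand bound is r ∧ ~(p ∧ p) = 0.395.
The residuum of the Łukasiewicz t-norm gives the supremum: min(1, 1 − 0.336 + 0.395).
1 − 0.336 + 0.395 = 1.059, so t = min(1, 1.059) = 1.000.
Check: 0.336 ⊗ 1.000 = max(0, 0.336) = 0.336 ≤ 0.395.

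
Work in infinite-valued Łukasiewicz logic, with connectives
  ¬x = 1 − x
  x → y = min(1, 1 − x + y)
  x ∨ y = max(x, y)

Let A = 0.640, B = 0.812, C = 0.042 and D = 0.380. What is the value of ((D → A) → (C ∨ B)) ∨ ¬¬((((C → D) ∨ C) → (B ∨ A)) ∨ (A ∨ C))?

D → A = min(1, 1 − 0.380 + 0.640) = min(1, 1.260) = 1.000
C ∨ B = max(0.042, 0.812) = 0.812
(D → A) → (C ∨ B) = min(1, 1 − 1.000 + 0.812) = min(1, 0.812) = 0.812
C → D = min(1, 1 − 0.042 + 0.380) = min(1, 1.338) = 1.000
(C → D) ∨ C = max(1.000, 0.042) = 1.000
B ∨ A = max(0.812, 0.640) = 0.812
((C → D) ∨ C) → (B ∨ A) = min(1, 1 − 1.000 + 0.812) = min(1, 0.812) = 0.812
A ∨ C = max(0.640, 0.042) = 0.640
(((C → D) ∨ C) → (B ∨ A)) ∨ (A ∨ C) = max(0.812, 0.640) = 0.812
¬((((C → D) ∨ C) → (B ∨ A)) ∨ (A ∨ C)) = 1 − 0.812 = 0.188
¬¬((((C → D) ∨ C) → (B ∨ A)) ∨ (A ∨ C)) = 1 − 0.188 = 0.812
((D → A) → (C ∨ B)) ∨ ¬¬((((C → D) ∨ C) → (B ∨ A)) ∨ (A ∨ C)) = max(0.812, 0.812) = 0.812

0.812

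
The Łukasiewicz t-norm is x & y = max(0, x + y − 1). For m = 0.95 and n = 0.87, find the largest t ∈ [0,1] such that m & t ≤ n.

The residuum of the Łukasiewicz t-norm gives the supremum: min(1, 1 − 0.95 + 0.87).
1 − 0.95 + 0.87 = 0.92, so t = min(1, 0.92) = 0.92.
Check: 0.95 & 0.92 = max(0, 0.87) = 0.87 ≤ 0.87.

0.92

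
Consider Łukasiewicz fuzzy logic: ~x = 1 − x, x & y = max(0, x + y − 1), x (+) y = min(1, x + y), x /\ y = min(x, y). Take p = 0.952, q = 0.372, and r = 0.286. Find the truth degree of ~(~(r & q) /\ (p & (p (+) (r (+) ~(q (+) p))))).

0.048

r & q = max(0, 0.286 + 0.372 − 1) = max(0, -0.342) = 0.000
~(r & q) = 1 − 0.000 = 1.000
q (+) p = min(1, 0.372 + 0.952) = min(1, 1.324) = 1.000
~(q (+) p) = 1 − 1.000 = 0.000
r (+) ~(q (+) p) = min(1, 0.286 + 0.000) = min(1, 0.286) = 0.286
p (+) (r (+) ~(q (+) p)) = min(1, 0.952 + 0.286) = min(1, 1.238) = 1.000
p & (p (+) (r (+) ~(q (+) p))) = max(0, 0.952 + 1.000 − 1) = max(0, 0.952) = 0.952
~(r & q) /\ (p & (p (+) (r (+) ~(q (+) p)))) = min(1.000, 0.952) = 0.952
~(~(r & q) /\ (p & (p (+) (r (+) ~(q (+) p))))) = 1 − 0.952 = 0.048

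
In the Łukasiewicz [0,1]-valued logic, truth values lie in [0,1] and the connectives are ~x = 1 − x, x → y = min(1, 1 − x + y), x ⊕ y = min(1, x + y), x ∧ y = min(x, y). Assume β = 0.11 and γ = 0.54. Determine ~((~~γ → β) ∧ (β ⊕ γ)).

0.43

~γ = 1 − 0.54 = 0.46
~~γ = 1 − 0.46 = 0.54
~~γ → β = min(1, 1 − 0.54 + 0.11) = min(1, 0.57) = 0.57
β ⊕ γ = min(1, 0.11 + 0.54) = min(1, 0.65) = 0.65
(~~γ → β) ∧ (β ⊕ γ) = min(0.57, 0.65) = 0.57
~((~~γ → β) ∧ (β ⊕ γ)) = 1 − 0.57 = 0.43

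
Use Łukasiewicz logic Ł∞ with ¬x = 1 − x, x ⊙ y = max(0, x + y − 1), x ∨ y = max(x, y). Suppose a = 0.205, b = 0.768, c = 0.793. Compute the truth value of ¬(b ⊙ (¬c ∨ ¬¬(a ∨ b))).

¬c = 1 − 0.793 = 0.207
a ∨ b = max(0.205, 0.768) = 0.768
¬(a ∨ b) = 1 − 0.768 = 0.232
¬¬(a ∨ b) = 1 − 0.232 = 0.768
¬c ∨ ¬¬(a ∨ b) = max(0.207, 0.768) = 0.768
b ⊙ (¬c ∨ ¬¬(a ∨ b)) = max(0, 0.768 + 0.768 − 1) = max(0, 0.536) = 0.536
¬(b ⊙ (¬c ∨ ¬¬(a ∨ b))) = 1 − 0.536 = 0.464

0.464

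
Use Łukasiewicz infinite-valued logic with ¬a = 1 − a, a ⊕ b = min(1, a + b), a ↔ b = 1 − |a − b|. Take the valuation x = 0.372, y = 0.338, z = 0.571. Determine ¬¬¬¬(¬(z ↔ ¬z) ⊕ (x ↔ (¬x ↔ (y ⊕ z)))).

¬z = 1 − 0.571 = 0.429
z ↔ ¬z = 1 − |0.571 − 0.429| = 1 − 0.142 = 0.858
¬(z ↔ ¬z) = 1 − 0.858 = 0.142
¬x = 1 − 0.372 = 0.628
y ⊕ z = min(1, 0.338 + 0.571) = min(1, 0.909) = 0.909
¬x ↔ (y ⊕ z) = 1 − |0.628 − 0.909| = 1 − 0.281 = 0.719
x ↔ (¬x ↔ (y ⊕ z)) = 1 − |0.372 − 0.719| = 1 − 0.347 = 0.653
¬(z ↔ ¬z) ⊕ (x ↔ (¬x ↔ (y ⊕ z))) = min(1, 0.142 + 0.653) = min(1, 0.795) = 0.795
¬(¬(z ↔ ¬z) ⊕ (x ↔ (¬x ↔ (y ⊕ z)))) = 1 − 0.795 = 0.205
¬¬(¬(z ↔ ¬z) ⊕ (x ↔ (¬x ↔ (y ⊕ z)))) = 1 − 0.205 = 0.795
¬¬¬(¬(z ↔ ¬z) ⊕ (x ↔ (¬x ↔ (y ⊕ z)))) = 1 − 0.795 = 0.205
¬¬¬¬(¬(z ↔ ¬z) ⊕ (x ↔ (¬x ↔ (y ⊕ z)))) = 1 − 0.205 = 0.795

0.795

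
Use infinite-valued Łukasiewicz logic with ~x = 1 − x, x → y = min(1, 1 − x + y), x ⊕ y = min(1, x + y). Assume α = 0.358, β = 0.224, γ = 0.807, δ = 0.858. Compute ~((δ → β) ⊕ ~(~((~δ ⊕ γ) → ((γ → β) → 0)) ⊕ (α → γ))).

0.634

δ → β = min(1, 1 − 0.858 + 0.224) = min(1, 0.366) = 0.366
~δ = 1 − 0.858 = 0.142
~δ ⊕ γ = min(1, 0.142 + 0.807) = min(1, 0.949) = 0.949
γ → β = min(1, 1 − 0.807 + 0.224) = min(1, 0.417) = 0.417
(γ → β) → 0 = min(1, 1 − 0.417 + 0.000) = min(1, 0.583) = 0.583
(~δ ⊕ γ) → ((γ → β) → 0) = min(1, 1 − 0.949 + 0.583) = min(1, 0.634) = 0.634
~((~δ ⊕ γ) → ((γ → β) → 0)) = 1 − 0.634 = 0.366
α → γ = min(1, 1 − 0.358 + 0.807) = min(1, 1.449) = 1.000
~((~δ ⊕ γ) → ((γ → β) → 0)) ⊕ (α → γ) = min(1, 0.366 + 1.000) = min(1, 1.366) = 1.000
~(~((~δ ⊕ γ) → ((γ → β) → 0)) ⊕ (α → γ)) = 1 − 1.000 = 0.000
(δ → β) ⊕ ~(~((~δ ⊕ γ) → ((γ → β) → 0)) ⊕ (α → γ)) = min(1, 0.366 + 0.000) = min(1, 0.366) = 0.366
~((δ → β) ⊕ ~(~((~δ ⊕ γ) → ((γ → β) → 0)) ⊕ (α → γ))) = 1 − 0.366 = 0.634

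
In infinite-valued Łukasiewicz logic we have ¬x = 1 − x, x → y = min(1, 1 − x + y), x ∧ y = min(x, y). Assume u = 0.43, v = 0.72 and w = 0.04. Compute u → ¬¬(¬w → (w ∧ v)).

¬w = 1 − 0.04 = 0.96
w ∧ v = min(0.04, 0.72) = 0.04
¬w → (w ∧ v) = min(1, 1 − 0.96 + 0.04) = min(1, 0.08) = 0.08
¬(¬w → (w ∧ v)) = 1 − 0.08 = 0.92
¬¬(¬w → (w ∧ v)) = 1 − 0.92 = 0.08
u → ¬¬(¬w → (w ∧ v)) = min(1, 1 − 0.43 + 0.08) = min(1, 0.65) = 0.65

0.65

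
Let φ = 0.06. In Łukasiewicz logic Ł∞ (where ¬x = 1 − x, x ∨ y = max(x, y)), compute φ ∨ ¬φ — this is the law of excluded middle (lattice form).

¬φ = 1 − 0.06 = 0.94
φ ∨ ¬φ = max(0.06, 0.94) = 0.94
(The value 0.94 < 1 shows this instance is not satisfied; not a Ł∞-tautology — its value is max(a, 1−a).)

0.94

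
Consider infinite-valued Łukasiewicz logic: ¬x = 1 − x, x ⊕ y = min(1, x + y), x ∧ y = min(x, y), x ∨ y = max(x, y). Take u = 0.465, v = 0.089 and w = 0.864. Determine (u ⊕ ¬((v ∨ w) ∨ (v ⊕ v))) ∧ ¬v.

v ∨ w = max(0.089, 0.864) = 0.864
v ⊕ v = min(1, 0.089 + 0.089) = min(1, 0.178) = 0.178
(v ∨ w) ∨ (v ⊕ v) = max(0.864, 0.178) = 0.864
¬((v ∨ w) ∨ (v ⊕ v)) = 1 − 0.864 = 0.136
u ⊕ ¬((v ∨ w) ∨ (v ⊕ v)) = min(1, 0.465 + 0.136) = min(1, 0.601) = 0.601
¬v = 1 − 0.089 = 0.911
(u ⊕ ¬((v ∨ w) ∨ (v ⊕ v))) ∧ ¬v = min(0.601, 0.911) = 0.601

0.601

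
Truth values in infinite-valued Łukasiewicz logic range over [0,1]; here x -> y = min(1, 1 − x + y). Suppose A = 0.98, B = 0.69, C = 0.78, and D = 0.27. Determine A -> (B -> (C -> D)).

0.82

C -> D = min(1, 1 − 0.78 + 0.27) = min(1, 0.49) = 0.49
B -> (C -> D) = min(1, 1 − 0.69 + 0.49) = min(1, 0.80) = 0.80
A -> (B -> (C -> D)) = min(1, 1 − 0.98 + 0.80) = min(1, 0.82) = 0.82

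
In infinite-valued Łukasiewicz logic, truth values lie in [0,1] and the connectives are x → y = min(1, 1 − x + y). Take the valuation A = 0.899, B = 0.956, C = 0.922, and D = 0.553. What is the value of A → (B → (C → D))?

C → D = min(1, 1 − 0.922 + 0.553) = min(1, 0.631) = 0.631
B → (C → D) = min(1, 1 − 0.956 + 0.631) = min(1, 0.675) = 0.675
A → (B → (C → D)) = min(1, 1 − 0.899 + 0.675) = min(1, 0.776) = 0.776

0.776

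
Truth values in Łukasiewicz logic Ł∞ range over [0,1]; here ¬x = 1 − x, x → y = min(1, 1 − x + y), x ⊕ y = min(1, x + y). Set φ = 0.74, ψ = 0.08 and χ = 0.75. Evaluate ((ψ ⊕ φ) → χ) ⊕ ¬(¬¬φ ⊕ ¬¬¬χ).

ψ ⊕ φ = min(1, 0.08 + 0.74) = min(1, 0.82) = 0.82
(ψ ⊕ φ) → χ = min(1, 1 − 0.82 + 0.75) = min(1, 0.93) = 0.93
¬φ = 1 − 0.74 = 0.26
¬¬φ = 1 − 0.26 = 0.74
¬χ = 1 − 0.75 = 0.25
¬¬χ = 1 − 0.25 = 0.75
¬¬¬χ = 1 − 0.75 = 0.25
¬¬φ ⊕ ¬¬¬χ = min(1, 0.74 + 0.25) = min(1, 0.99) = 0.99
¬(¬¬φ ⊕ ¬¬¬χ) = 1 − 0.99 = 0.01
((ψ ⊕ φ) → χ) ⊕ ¬(¬¬φ ⊕ ¬¬¬χ) = min(1, 0.93 + 0.01) = min(1, 0.94) = 0.94

0.94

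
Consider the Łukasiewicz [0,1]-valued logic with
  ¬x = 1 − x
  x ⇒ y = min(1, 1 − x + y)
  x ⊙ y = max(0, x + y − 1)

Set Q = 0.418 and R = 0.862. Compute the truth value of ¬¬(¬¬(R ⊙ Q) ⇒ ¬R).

R ⊙ Q = max(0, 0.862 + 0.418 − 1) = max(0, 0.280) = 0.280
¬(R ⊙ Q) = 1 − 0.280 = 0.720
¬¬(R ⊙ Q) = 1 − 0.720 = 0.280
¬R = 1 − 0.862 = 0.138
¬¬(R ⊙ Q) ⇒ ¬R = min(1, 1 − 0.280 + 0.138) = min(1, 0.858) = 0.858
¬(¬¬(R ⊙ Q) ⇒ ¬R) = 1 − 0.858 = 0.142
¬¬(¬¬(R ⊙ Q) ⇒ ¬R) = 1 − 0.142 = 0.858

0.858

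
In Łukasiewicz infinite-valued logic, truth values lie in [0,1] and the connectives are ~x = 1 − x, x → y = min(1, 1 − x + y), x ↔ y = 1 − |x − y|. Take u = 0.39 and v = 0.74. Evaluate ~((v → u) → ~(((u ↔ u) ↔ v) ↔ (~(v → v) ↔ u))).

0.52

v → u = min(1, 1 − 0.74 + 0.39) = min(1, 0.65) = 0.65
u ↔ u = 1 − |0.39 − 0.39| = 1 − 0.00 = 1.00
(u ↔ u) ↔ v = 1 − |1.00 − 0.74| = 1 − 0.26 = 0.74
v → v = min(1, 1 − 0.74 + 0.74) = min(1, 1.00) = 1.00
~(v → v) = 1 − 1.00 = 0.00
~(v → v) ↔ u = 1 − |0.00 − 0.39| = 1 − 0.39 = 0.61
((u ↔ u) ↔ v) ↔ (~(v → v) ↔ u) = 1 − |0.74 − 0.61| = 1 − 0.13 = 0.87
~(((u ↔ u) ↔ v) ↔ (~(v → v) ↔ u)) = 1 − 0.87 = 0.13
(v → u) → ~(((u ↔ u) ↔ v) ↔ (~(v → v) ↔ u)) = min(1, 1 − 0.65 + 0.13) = min(1, 0.48) = 0.48
~((v → u) → ~(((u ↔ u) ↔ v) ↔ (~(v → v) ↔ u))) = 1 − 0.48 = 0.52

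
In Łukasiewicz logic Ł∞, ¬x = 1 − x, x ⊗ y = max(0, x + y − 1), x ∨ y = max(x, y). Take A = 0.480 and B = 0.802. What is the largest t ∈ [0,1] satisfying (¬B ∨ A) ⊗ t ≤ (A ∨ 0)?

¬B = 1 − 0.802 = 0.198
¬B ∨ A = max(0.198, 0.480) = 0.480
So the left factor is ¬B ∨ A = 0.480.
A ∨ 0 = max(0.480, 0.000) = 0.480
So the right-hand bound is A ∨ 0 = 0.480.
The residuum of the Łukasiewicz t-norm gives the supremum: min(1, 1 − 0.480 + 0.480).
1 − 0.480 + 0.480 = 1.000, so t = min(1, 1.000) = 1.000.
Check: 0.480 ⊗ 1.000 = max(0, 0.480) = 0.480 ≤ 0.480.

1.000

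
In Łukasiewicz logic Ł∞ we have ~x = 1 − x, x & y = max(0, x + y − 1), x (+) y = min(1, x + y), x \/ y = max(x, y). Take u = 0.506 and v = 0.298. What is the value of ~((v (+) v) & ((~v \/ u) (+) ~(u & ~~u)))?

v (+) v = min(1, 0.298 + 0.298) = min(1, 0.596) = 0.596
~v = 1 − 0.298 = 0.702
~v \/ u = max(0.702, 0.506) = 0.702
~u = 1 − 0.506 = 0.494
~~u = 1 − 0.494 = 0.506
u & ~~u = max(0, 0.506 + 0.506 − 1) = max(0, 0.012) = 0.012
~(u & ~~u) = 1 − 0.012 = 0.988
(~v \/ u) (+) ~(u & ~~u) = min(1, 0.702 + 0.988) = min(1, 1.690) = 1.000
(v (+) v) & ((~v \/ u) (+) ~(u & ~~u)) = max(0, 0.596 + 1.000 − 1) = max(0, 0.596) = 0.596
~((v (+) v) & ((~v \/ u) (+) ~(u & ~~u))) = 1 − 0.596 = 0.404

0.404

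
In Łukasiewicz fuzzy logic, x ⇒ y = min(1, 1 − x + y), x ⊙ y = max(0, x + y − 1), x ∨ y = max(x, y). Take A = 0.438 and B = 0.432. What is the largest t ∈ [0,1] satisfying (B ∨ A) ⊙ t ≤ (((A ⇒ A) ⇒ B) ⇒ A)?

1.000

B ∨ A = max(0.432, 0.438) = 0.438
So the left factor is B ∨ A = 0.438.
A ⇒ A = min(1, 1 − 0.438 + 0.438) = min(1, 1.000) = 1.000
(A ⇒ A) ⇒ B = min(1, 1 − 1.000 + 0.432) = min(1, 0.432) = 0.432
((A ⇒ A) ⇒ B) ⇒ A = min(1, 1 − 0.432 + 0.438) = min(1, 1.006) = 1.000
So the right-hand bound is ((A ⇒ A) ⇒ B) ⇒ A = 1.000.
The residuum of the Łukasiewicz t-norm gives the supremum: min(1, 1 − 0.438 + 1.000).
1 − 0.438 + 1.000 = 1.562, so t = min(1, 1.562) = 1.000.
Check: 0.438 ⊙ 1.000 = max(0, 0.438) = 0.438 ≤ 1.000.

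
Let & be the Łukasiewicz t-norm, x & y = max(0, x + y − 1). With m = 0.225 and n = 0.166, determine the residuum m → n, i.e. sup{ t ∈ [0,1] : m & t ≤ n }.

The residuum of the Łukasiewicz t-norm gives the supremum: min(1, 1 − 0.225 + 0.166).
1 − 0.225 + 0.166 = 0.941, so t = min(1, 0.941) = 0.941.
Check: 0.225 & 0.941 = max(0, 0.166) = 0.166 ≤ 0.166.

0.941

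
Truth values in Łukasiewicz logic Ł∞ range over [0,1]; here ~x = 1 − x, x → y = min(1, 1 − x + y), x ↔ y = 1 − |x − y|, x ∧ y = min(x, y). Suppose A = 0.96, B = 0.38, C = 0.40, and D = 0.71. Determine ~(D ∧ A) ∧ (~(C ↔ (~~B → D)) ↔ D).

0.29

D ∧ A = min(0.71, 0.96) = 0.71
~(D ∧ A) = 1 − 0.71 = 0.29
~B = 1 − 0.38 = 0.62
~~B = 1 − 0.62 = 0.38
~~B → D = min(1, 1 − 0.38 + 0.71) = min(1, 1.33) = 1.00
C ↔ (~~B → D) = 1 − |0.40 − 1.00| = 1 − 0.60 = 0.40
~(C ↔ (~~B → D)) = 1 − 0.40 = 0.60
~(C ↔ (~~B → D)) ↔ D = 1 − |0.60 − 0.71| = 1 − 0.11 = 0.89
~(D ∧ A) ∧ (~(C ↔ (~~B → D)) ↔ D) = min(0.29, 0.89) = 0.29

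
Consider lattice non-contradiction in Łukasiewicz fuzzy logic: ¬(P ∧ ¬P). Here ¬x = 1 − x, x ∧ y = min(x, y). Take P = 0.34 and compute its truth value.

¬P = 1 − 0.34 = 0.66
P ∧ ¬P = min(0.34, 0.66) = 0.34
¬(P ∧ ¬P) = 1 − 0.34 = 0.66
(The value 0.66 < 1 shows this instance is not satisfied; not a Ł∞-tautology — its value is 1 − min(a, 1−a).)

0.66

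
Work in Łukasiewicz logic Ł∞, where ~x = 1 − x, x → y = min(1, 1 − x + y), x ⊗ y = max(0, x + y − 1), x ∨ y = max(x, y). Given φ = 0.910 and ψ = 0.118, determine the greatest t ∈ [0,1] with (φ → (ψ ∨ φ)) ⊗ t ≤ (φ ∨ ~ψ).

ψ ∨ φ = max(0.118, 0.910) = 0.910
φ → (ψ ∨ φ) = min(1, 1 − 0.910 + 0.910) = min(1, 1.000) = 1.000
So the left factor is φ → (ψ ∨ φ) = 1.000.
~ψ = 1 − 0.118 = 0.882
φ ∨ ~ψ = max(0.910, 0.882) = 0.910
So the right-hand bound is φ ∨ ~ψ = 0.910.
The residuum of the Łukasiewicz t-norm gives the supremum: min(1, 1 − 1.000 + 0.910).
1 − 1.000 + 0.910 = 0.910, so t = min(1, 0.910) = 0.910.
Check: 1.000 ⊗ 0.910 = max(0, 0.910) = 0.910 ≤ 0.910.

0.910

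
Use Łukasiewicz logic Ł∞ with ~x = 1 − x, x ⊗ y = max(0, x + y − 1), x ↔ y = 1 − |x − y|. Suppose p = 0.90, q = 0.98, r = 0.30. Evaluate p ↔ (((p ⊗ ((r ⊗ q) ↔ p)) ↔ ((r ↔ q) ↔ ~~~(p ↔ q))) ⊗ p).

r ⊗ q = max(0, 0.30 + 0.98 − 1) = max(0, 0.28) = 0.28
(r ⊗ q) ↔ p = 1 − |0.28 − 0.90| = 1 − 0.62 = 0.38
p ⊗ ((r ⊗ q) ↔ p) = max(0, 0.90 + 0.38 − 1) = max(0, 0.28) = 0.28
r ↔ q = 1 − |0.30 − 0.98| = 1 − 0.68 = 0.32
p ↔ q = 1 − |0.90 − 0.98| = 1 − 0.08 = 0.92
~(p ↔ q) = 1 − 0.92 = 0.08
~~(p ↔ q) = 1 − 0.08 = 0.92
~~~(p ↔ q) = 1 − 0.92 = 0.08
(r ↔ q) ↔ ~~~(p ↔ q) = 1 − |0.32 − 0.08| = 1 − 0.24 = 0.76
(p ⊗ ((r ⊗ q) ↔ p)) ↔ ((r ↔ q) ↔ ~~~(p ↔ q)) = 1 − |0.28 − 0.76| = 1 − 0.48 = 0.52
((p ⊗ ((r ⊗ q) ↔ p)) ↔ ((r ↔ q) ↔ ~~~(p ↔ q))) ⊗ p = max(0, 0.52 + 0.90 − 1) = max(0, 0.42) = 0.42
p ↔ (((p ⊗ ((r ⊗ q) ↔ p)) ↔ ((r ↔ q) ↔ ~~~(p ↔ q))) ⊗ p) = 1 − |0.90 − 0.42| = 1 − 0.48 = 0.52

0.52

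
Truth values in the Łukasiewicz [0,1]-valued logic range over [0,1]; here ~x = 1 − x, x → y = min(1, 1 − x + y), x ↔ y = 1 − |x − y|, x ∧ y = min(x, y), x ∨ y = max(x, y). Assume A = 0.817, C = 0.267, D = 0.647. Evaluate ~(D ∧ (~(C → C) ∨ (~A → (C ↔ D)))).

0.353

C → C = min(1, 1 − 0.267 + 0.267) = min(1, 1.000) = 1.000
~(C → C) = 1 − 1.000 = 0.000
~A = 1 − 0.817 = 0.183
C ↔ D = 1 − |0.267 − 0.647| = 1 − 0.380 = 0.620
~A → (C ↔ D) = min(1, 1 − 0.183 + 0.620) = min(1, 1.437) = 1.000
~(C → C) ∨ (~A → (C ↔ D)) = max(0.000, 1.000) = 1.000
D ∧ (~(C → C) ∨ (~A → (C ↔ D))) = min(0.647, 1.000) = 0.647
~(D ∧ (~(C → C) ∨ (~A → (C ↔ D)))) = 1 − 0.647 = 0.353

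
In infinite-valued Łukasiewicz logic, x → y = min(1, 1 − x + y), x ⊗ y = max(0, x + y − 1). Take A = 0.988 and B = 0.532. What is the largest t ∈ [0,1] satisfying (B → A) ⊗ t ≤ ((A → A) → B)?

0.532

B → A = min(1, 1 − 0.532 + 0.988) = min(1, 1.456) = 1.000
So the left factor is B → A = 1.000.
A → A = min(1, 1 − 0.988 + 0.988) = min(1, 1.000) = 1.000
(A → A) → B = min(1, 1 − 1.000 + 0.532) = min(1, 0.532) = 0.532
So the right-hand bound is (A → A) → B = 0.532.
The residuum of the Łukasiewicz t-norm gives the supremum: min(1, 1 − 1.000 + 0.532).
1 − 1.000 + 0.532 = 0.532, so t = min(1, 0.532) = 0.532.
Check: 1.000 ⊗ 0.532 = max(0, 0.532) = 0.532 ≤ 0.532.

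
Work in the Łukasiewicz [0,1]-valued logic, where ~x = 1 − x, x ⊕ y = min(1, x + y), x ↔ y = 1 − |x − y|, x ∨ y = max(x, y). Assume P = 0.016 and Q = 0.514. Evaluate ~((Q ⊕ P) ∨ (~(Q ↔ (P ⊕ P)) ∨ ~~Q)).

0.470

Q ⊕ P = min(1, 0.514 + 0.016) = min(1, 0.530) = 0.530
P ⊕ P = min(1, 0.016 + 0.016) = min(1, 0.032) = 0.032
Q ↔ (P ⊕ P) = 1 − |0.514 − 0.032| = 1 − 0.482 = 0.518
~(Q ↔ (P ⊕ P)) = 1 − 0.518 = 0.482
~Q = 1 − 0.514 = 0.486
~~Q = 1 − 0.486 = 0.514
~(Q ↔ (P ⊕ P)) ∨ ~~Q = max(0.482, 0.514) = 0.514
(Q ⊕ P) ∨ (~(Q ↔ (P ⊕ P)) ∨ ~~Q) = max(0.530, 0.514) = 0.530
~((Q ⊕ P) ∨ (~(Q ↔ (P ⊕ P)) ∨ ~~Q)) = 1 − 0.530 = 0.470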